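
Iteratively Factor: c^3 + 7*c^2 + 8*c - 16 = (c - 1)*(c^2 + 8*c + 16) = (c - 1)*(c + 4)*(c + 4)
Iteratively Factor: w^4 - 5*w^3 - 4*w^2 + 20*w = (w + 2)*(w^3 - 7*w^2 + 10*w) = (w - 2)*(w + 2)*(w^2 - 5*w) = w*(w - 2)*(w + 2)*(w - 5)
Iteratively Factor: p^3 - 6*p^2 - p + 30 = (p + 2)*(p^2 - 8*p + 15) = (p - 3)*(p + 2)*(p - 5)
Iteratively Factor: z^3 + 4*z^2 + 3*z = (z + 3)*(z^2 + z) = (z + 1)*(z + 3)*(z)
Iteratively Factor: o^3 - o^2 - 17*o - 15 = (o - 5)*(o^2 + 4*o + 3) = (o - 5)*(o + 3)*(o + 1)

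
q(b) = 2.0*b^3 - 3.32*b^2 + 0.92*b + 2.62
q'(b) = 6.0*b^2 - 6.64*b + 0.92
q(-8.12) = -1294.53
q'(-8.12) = 450.44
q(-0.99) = -3.49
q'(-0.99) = 13.37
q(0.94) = 2.21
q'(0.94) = -0.02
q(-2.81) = -70.56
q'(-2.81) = 66.96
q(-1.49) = -12.74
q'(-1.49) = 24.13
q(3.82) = 69.17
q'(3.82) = 63.11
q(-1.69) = -18.07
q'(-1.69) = 29.28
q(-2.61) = -57.96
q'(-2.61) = 59.12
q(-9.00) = -1732.58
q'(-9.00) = 546.68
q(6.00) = 320.62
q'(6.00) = 177.08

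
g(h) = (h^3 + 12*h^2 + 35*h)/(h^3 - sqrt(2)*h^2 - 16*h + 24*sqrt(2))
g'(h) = (-3*h^2 + 2*sqrt(2)*h + 16)*(h^3 + 12*h^2 + 35*h)/(h^3 - sqrt(2)*h^2 - 16*h + 24*sqrt(2))^2 + (3*h^2 + 24*h + 35)/(h^3 - sqrt(2)*h^2 - 16*h + 24*sqrt(2))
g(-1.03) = -0.51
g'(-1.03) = 0.18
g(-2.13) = -0.57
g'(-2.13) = -0.00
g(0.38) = 0.54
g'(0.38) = 1.93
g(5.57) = 10.03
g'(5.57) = -4.79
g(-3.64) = -0.66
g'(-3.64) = 0.39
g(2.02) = 31.25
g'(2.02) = 95.71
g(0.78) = 1.66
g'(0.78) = 3.93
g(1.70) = 13.10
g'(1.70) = 32.17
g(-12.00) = 0.25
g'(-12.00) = -0.04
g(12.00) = 2.84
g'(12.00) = -0.24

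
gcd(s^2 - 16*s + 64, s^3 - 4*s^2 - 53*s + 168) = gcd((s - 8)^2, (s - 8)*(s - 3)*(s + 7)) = s - 8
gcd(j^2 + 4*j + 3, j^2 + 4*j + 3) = j^2 + 4*j + 3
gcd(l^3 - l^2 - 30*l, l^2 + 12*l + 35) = l + 5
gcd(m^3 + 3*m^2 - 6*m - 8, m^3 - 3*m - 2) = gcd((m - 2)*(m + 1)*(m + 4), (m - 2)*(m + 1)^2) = m^2 - m - 2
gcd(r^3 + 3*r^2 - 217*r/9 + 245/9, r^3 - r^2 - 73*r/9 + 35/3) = r^2 - 4*r + 35/9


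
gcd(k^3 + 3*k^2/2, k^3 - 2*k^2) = k^2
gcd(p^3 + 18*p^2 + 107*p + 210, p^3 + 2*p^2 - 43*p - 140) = p + 5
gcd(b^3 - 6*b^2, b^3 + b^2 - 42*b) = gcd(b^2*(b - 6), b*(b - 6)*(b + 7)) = b^2 - 6*b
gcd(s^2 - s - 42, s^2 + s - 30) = s + 6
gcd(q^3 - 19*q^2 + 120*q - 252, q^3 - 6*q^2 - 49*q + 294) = q^2 - 13*q + 42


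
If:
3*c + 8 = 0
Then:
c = -8/3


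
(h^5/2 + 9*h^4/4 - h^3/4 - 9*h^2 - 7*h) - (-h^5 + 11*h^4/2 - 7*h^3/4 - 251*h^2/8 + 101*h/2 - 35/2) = 3*h^5/2 - 13*h^4/4 + 3*h^3/2 + 179*h^2/8 - 115*h/2 + 35/2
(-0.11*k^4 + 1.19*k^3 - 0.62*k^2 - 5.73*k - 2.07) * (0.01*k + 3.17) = -0.0011*k^5 - 0.3368*k^4 + 3.7661*k^3 - 2.0227*k^2 - 18.1848*k - 6.5619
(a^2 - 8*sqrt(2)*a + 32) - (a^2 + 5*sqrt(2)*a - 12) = -13*sqrt(2)*a + 44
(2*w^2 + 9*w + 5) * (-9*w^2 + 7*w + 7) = -18*w^4 - 67*w^3 + 32*w^2 + 98*w + 35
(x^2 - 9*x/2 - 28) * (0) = 0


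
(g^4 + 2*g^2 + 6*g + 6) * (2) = 2*g^4 + 4*g^2 + 12*g + 12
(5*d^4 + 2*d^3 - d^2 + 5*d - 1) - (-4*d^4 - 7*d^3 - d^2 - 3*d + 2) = 9*d^4 + 9*d^3 + 8*d - 3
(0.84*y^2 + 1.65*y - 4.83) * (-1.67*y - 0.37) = -1.4028*y^3 - 3.0663*y^2 + 7.4556*y + 1.7871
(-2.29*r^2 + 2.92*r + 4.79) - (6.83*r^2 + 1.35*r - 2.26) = -9.12*r^2 + 1.57*r + 7.05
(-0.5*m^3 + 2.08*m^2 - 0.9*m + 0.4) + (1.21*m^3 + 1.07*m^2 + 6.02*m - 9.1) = 0.71*m^3 + 3.15*m^2 + 5.12*m - 8.7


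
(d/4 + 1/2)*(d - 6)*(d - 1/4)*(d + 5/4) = d^4/4 - 3*d^3/4 - 261*d^2/64 - 43*d/16 + 15/16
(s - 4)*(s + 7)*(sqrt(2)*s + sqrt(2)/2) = sqrt(2)*s^3 + 7*sqrt(2)*s^2/2 - 53*sqrt(2)*s/2 - 14*sqrt(2)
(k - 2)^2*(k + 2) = k^3 - 2*k^2 - 4*k + 8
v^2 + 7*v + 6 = (v + 1)*(v + 6)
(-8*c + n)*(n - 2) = -8*c*n + 16*c + n^2 - 2*n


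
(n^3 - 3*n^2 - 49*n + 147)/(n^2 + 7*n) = n - 10 + 21/n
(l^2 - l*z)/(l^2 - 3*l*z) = (l - z)/(l - 3*z)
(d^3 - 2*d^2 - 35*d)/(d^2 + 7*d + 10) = d*(d - 7)/(d + 2)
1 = 1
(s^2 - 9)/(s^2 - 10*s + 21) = (s + 3)/(s - 7)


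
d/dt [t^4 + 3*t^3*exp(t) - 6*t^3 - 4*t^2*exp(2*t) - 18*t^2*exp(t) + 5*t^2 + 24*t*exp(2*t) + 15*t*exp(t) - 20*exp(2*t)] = 3*t^3*exp(t) + 4*t^3 - 8*t^2*exp(2*t) - 9*t^2*exp(t) - 18*t^2 + 40*t*exp(2*t) - 21*t*exp(t) + 10*t - 16*exp(2*t) + 15*exp(t)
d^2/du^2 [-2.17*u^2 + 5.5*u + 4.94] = -4.34000000000000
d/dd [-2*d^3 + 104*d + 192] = 104 - 6*d^2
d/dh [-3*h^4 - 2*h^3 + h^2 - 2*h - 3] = -12*h^3 - 6*h^2 + 2*h - 2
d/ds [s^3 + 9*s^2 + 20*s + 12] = 3*s^2 + 18*s + 20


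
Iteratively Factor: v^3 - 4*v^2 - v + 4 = (v - 4)*(v^2 - 1) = (v - 4)*(v + 1)*(v - 1)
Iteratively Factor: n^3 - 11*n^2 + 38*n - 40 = (n - 5)*(n^2 - 6*n + 8) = (n - 5)*(n - 2)*(n - 4)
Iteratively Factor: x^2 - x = (x - 1)*(x)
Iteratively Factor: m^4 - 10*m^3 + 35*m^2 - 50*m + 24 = (m - 1)*(m^3 - 9*m^2 + 26*m - 24) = (m - 4)*(m - 1)*(m^2 - 5*m + 6) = (m - 4)*(m - 2)*(m - 1)*(m - 3)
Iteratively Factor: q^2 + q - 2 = (q - 1)*(q + 2)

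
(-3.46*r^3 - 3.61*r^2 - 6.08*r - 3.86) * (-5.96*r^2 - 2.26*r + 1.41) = 20.6216*r^5 + 29.3352*r^4 + 39.5168*r^3 + 31.6563*r^2 + 0.1508*r - 5.4426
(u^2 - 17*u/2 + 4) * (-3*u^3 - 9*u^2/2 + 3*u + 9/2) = -3*u^5 + 21*u^4 + 117*u^3/4 - 39*u^2 - 105*u/4 + 18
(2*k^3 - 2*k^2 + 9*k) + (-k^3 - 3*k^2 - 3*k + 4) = k^3 - 5*k^2 + 6*k + 4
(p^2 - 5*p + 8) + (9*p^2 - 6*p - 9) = 10*p^2 - 11*p - 1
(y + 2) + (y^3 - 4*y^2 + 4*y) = y^3 - 4*y^2 + 5*y + 2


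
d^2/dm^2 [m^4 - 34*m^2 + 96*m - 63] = 12*m^2 - 68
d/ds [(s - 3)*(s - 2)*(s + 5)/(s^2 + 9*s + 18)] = (s^4 + 18*s^3 + 73*s^2 - 60*s - 612)/(s^4 + 18*s^3 + 117*s^2 + 324*s + 324)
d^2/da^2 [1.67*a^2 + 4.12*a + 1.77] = 3.34000000000000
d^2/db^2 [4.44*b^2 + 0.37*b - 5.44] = 8.88000000000000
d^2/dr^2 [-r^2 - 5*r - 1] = -2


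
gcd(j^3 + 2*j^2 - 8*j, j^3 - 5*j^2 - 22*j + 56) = j^2 + 2*j - 8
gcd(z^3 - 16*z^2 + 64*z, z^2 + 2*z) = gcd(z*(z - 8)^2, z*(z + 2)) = z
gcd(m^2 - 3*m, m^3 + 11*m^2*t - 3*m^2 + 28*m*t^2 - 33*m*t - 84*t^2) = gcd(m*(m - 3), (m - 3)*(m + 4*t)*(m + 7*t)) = m - 3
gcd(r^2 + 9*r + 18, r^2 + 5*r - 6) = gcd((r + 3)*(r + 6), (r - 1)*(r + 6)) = r + 6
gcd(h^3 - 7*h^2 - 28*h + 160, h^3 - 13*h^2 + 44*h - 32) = h^2 - 12*h + 32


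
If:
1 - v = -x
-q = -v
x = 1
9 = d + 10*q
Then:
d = -11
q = 2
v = 2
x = 1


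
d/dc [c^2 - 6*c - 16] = 2*c - 6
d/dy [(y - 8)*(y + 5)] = 2*y - 3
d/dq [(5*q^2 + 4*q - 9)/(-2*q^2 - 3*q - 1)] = (-7*q^2 - 46*q - 31)/(4*q^4 + 12*q^3 + 13*q^2 + 6*q + 1)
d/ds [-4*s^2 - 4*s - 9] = -8*s - 4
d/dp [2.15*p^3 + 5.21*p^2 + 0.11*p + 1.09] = 6.45*p^2 + 10.42*p + 0.11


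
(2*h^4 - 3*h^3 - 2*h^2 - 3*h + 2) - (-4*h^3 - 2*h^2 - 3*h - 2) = 2*h^4 + h^3 + 4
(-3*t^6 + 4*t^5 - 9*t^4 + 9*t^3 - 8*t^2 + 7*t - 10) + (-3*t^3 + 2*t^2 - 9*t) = -3*t^6 + 4*t^5 - 9*t^4 + 6*t^3 - 6*t^2 - 2*t - 10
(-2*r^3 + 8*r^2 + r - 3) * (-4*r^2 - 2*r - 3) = 8*r^5 - 28*r^4 - 14*r^3 - 14*r^2 + 3*r + 9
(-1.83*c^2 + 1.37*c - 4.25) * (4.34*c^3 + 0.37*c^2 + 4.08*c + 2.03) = -7.9422*c^5 + 5.2687*c^4 - 25.4045*c^3 + 0.302200000000001*c^2 - 14.5589*c - 8.6275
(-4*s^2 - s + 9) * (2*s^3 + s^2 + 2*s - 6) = -8*s^5 - 6*s^4 + 9*s^3 + 31*s^2 + 24*s - 54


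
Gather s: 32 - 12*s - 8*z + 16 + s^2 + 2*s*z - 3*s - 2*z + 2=s^2 + s*(2*z - 15) - 10*z + 50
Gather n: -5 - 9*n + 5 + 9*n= 0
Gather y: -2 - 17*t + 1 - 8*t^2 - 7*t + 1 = -8*t^2 - 24*t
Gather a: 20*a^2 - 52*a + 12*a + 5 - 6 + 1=20*a^2 - 40*a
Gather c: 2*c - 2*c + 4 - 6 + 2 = 0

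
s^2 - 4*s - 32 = (s - 8)*(s + 4)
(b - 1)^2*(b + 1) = b^3 - b^2 - b + 1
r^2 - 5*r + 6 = (r - 3)*(r - 2)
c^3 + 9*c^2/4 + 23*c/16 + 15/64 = (c + 1/4)*(c + 3/4)*(c + 5/4)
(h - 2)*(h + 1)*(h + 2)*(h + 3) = h^4 + 4*h^3 - h^2 - 16*h - 12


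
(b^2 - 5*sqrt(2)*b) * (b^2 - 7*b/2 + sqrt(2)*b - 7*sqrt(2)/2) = b^4 - 4*sqrt(2)*b^3 - 7*b^3/2 - 10*b^2 + 14*sqrt(2)*b^2 + 35*b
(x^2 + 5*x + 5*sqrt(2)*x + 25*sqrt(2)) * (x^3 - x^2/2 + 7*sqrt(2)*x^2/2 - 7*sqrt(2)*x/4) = x^5 + 9*x^4/2 + 17*sqrt(2)*x^4/2 + 65*x^3/2 + 153*sqrt(2)*x^3/4 - 85*sqrt(2)*x^2/4 + 315*x^2/2 - 175*x/2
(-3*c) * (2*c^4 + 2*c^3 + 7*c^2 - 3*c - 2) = -6*c^5 - 6*c^4 - 21*c^3 + 9*c^2 + 6*c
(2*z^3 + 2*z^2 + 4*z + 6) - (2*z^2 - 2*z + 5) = 2*z^3 + 6*z + 1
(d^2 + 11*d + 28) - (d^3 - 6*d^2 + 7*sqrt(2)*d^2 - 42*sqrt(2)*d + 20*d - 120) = -d^3 - 7*sqrt(2)*d^2 + 7*d^2 - 9*d + 42*sqrt(2)*d + 148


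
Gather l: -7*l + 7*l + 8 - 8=0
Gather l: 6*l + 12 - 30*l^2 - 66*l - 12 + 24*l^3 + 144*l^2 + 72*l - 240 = 24*l^3 + 114*l^2 + 12*l - 240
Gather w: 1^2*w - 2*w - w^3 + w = -w^3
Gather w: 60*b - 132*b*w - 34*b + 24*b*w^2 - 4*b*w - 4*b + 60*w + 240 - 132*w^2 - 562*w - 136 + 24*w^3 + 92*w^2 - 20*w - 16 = 22*b + 24*w^3 + w^2*(24*b - 40) + w*(-136*b - 522) + 88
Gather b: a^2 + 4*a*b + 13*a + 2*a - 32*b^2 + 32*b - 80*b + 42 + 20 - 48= a^2 + 15*a - 32*b^2 + b*(4*a - 48) + 14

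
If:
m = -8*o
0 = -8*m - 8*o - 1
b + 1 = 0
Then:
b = -1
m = -1/7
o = 1/56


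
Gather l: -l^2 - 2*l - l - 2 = -l^2 - 3*l - 2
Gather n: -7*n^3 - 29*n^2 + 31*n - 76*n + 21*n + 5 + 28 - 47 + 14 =-7*n^3 - 29*n^2 - 24*n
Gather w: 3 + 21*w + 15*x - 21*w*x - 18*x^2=w*(21 - 21*x) - 18*x^2 + 15*x + 3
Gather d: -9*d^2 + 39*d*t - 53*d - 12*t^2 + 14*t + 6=-9*d^2 + d*(39*t - 53) - 12*t^2 + 14*t + 6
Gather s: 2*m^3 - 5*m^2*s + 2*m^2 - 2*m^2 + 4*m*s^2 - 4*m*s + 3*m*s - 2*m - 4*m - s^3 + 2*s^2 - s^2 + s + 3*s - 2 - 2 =2*m^3 - 6*m - s^3 + s^2*(4*m + 1) + s*(-5*m^2 - m + 4) - 4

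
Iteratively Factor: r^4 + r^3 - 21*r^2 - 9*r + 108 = (r - 3)*(r^3 + 4*r^2 - 9*r - 36) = (r - 3)^2*(r^2 + 7*r + 12) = (r - 3)^2*(r + 4)*(r + 3)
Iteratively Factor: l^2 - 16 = (l + 4)*(l - 4)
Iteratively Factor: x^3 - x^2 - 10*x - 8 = (x + 2)*(x^2 - 3*x - 4) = (x - 4)*(x + 2)*(x + 1)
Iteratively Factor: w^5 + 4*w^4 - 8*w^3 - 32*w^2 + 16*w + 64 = (w + 2)*(w^4 + 2*w^3 - 12*w^2 - 8*w + 32) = (w + 2)^2*(w^3 - 12*w + 16) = (w - 2)*(w + 2)^2*(w^2 + 2*w - 8) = (w - 2)*(w + 2)^2*(w + 4)*(w - 2)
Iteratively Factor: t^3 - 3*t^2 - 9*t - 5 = (t - 5)*(t^2 + 2*t + 1) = (t - 5)*(t + 1)*(t + 1)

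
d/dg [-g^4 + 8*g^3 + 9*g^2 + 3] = 2*g*(-2*g^2 + 12*g + 9)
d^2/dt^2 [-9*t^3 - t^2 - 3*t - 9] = -54*t - 2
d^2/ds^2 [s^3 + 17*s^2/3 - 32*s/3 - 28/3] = 6*s + 34/3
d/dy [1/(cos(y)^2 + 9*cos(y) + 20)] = (2*cos(y) + 9)*sin(y)/(cos(y)^2 + 9*cos(y) + 20)^2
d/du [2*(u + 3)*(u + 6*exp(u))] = 12*u*exp(u) + 4*u + 48*exp(u) + 6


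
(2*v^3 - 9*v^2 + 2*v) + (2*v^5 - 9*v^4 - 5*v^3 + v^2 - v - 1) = 2*v^5 - 9*v^4 - 3*v^3 - 8*v^2 + v - 1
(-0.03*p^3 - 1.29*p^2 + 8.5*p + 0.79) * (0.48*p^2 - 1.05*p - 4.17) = -0.0144*p^5 - 0.5877*p^4 + 5.5596*p^3 - 3.1665*p^2 - 36.2745*p - 3.2943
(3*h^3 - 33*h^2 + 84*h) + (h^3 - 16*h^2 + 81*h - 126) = 4*h^3 - 49*h^2 + 165*h - 126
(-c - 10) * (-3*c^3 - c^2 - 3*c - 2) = 3*c^4 + 31*c^3 + 13*c^2 + 32*c + 20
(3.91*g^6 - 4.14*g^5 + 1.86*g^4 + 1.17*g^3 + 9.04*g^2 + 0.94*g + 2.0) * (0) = 0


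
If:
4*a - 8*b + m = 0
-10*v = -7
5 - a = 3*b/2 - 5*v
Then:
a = 34/7 - 3*m/28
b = m/14 + 17/7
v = 7/10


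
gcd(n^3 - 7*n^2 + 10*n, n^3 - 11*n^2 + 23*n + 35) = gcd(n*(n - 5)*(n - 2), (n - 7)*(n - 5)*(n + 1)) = n - 5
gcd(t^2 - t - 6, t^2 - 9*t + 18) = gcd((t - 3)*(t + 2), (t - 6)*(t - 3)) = t - 3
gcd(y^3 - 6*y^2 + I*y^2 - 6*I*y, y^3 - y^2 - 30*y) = y^2 - 6*y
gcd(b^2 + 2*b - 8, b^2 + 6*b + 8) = b + 4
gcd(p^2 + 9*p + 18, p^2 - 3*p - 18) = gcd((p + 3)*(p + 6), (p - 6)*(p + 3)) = p + 3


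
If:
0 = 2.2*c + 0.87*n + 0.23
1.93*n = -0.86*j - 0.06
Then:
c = -0.395454545454545*n - 0.104545454545455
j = -2.24418604651163*n - 0.0697674418604651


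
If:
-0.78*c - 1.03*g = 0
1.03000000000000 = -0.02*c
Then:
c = -51.50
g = 39.00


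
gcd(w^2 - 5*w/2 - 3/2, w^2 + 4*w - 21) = w - 3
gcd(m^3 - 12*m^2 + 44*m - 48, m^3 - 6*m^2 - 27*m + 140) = m - 4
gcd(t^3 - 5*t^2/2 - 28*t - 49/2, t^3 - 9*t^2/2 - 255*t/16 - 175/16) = t - 7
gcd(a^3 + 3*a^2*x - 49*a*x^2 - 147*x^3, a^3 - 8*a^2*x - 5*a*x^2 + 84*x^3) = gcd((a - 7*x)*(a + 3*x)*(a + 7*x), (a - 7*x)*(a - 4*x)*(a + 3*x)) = -a^2 + 4*a*x + 21*x^2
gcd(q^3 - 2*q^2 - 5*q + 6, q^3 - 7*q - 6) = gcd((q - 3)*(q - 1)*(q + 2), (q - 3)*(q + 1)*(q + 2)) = q^2 - q - 6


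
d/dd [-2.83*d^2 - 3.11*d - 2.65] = -5.66*d - 3.11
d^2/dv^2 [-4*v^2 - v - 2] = -8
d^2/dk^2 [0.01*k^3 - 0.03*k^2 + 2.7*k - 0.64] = 0.06*k - 0.06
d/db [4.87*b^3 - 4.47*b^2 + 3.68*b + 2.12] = 14.61*b^2 - 8.94*b + 3.68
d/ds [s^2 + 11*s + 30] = 2*s + 11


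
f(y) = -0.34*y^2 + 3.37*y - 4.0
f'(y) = 3.37 - 0.68*y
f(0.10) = -3.67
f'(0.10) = 3.30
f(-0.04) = -4.14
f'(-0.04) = 3.40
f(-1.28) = -8.87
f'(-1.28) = 4.24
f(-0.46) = -5.62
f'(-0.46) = 3.68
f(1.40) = 0.05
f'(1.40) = 2.42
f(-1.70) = -10.71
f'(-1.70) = 4.53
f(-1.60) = -10.26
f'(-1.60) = 4.46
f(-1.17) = -8.41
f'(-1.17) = 4.17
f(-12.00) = -93.40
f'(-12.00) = 11.53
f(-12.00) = -93.40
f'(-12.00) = 11.53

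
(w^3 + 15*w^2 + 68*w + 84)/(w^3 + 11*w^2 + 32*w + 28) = (w + 6)/(w + 2)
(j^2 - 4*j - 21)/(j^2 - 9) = (j - 7)/(j - 3)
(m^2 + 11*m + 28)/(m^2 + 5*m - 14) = (m + 4)/(m - 2)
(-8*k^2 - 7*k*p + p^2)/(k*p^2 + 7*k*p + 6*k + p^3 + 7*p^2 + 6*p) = (-8*k + p)/(p^2 + 7*p + 6)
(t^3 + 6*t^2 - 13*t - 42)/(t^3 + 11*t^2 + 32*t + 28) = (t - 3)/(t + 2)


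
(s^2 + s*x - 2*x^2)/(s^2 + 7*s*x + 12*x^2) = (s^2 + s*x - 2*x^2)/(s^2 + 7*s*x + 12*x^2)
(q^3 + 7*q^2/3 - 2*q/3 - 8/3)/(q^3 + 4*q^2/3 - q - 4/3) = (q + 2)/(q + 1)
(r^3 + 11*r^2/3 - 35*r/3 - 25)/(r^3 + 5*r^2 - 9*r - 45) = (r + 5/3)/(r + 3)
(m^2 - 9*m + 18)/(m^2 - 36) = (m - 3)/(m + 6)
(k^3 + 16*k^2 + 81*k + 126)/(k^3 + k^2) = (k^3 + 16*k^2 + 81*k + 126)/(k^2*(k + 1))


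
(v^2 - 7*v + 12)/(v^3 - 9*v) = (v - 4)/(v*(v + 3))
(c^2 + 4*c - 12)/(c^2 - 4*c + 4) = (c + 6)/(c - 2)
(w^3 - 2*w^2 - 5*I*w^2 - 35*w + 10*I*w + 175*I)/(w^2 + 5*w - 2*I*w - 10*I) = (w^2 - w*(7 + 5*I) + 35*I)/(w - 2*I)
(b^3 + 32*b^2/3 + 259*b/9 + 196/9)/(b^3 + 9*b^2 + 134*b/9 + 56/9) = (3*b + 7)/(3*b + 2)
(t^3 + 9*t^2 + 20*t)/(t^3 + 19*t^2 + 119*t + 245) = t*(t + 4)/(t^2 + 14*t + 49)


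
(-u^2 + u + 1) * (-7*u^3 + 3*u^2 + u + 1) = 7*u^5 - 10*u^4 - 5*u^3 + 3*u^2 + 2*u + 1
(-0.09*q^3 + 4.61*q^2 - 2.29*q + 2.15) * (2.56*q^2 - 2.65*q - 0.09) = -0.2304*q^5 + 12.0401*q^4 - 18.0708*q^3 + 11.1576*q^2 - 5.4914*q - 0.1935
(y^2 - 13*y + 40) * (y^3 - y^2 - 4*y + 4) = y^5 - 14*y^4 + 49*y^3 + 16*y^2 - 212*y + 160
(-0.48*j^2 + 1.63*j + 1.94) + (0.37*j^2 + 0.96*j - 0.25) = -0.11*j^2 + 2.59*j + 1.69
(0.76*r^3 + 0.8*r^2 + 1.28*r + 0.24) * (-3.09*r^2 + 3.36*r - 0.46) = -2.3484*r^5 + 0.0815999999999999*r^4 - 1.6168*r^3 + 3.1912*r^2 + 0.2176*r - 0.1104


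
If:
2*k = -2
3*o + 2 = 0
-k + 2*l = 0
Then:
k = -1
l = -1/2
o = -2/3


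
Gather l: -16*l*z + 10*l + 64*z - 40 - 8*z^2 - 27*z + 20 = l*(10 - 16*z) - 8*z^2 + 37*z - 20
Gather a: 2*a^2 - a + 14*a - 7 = 2*a^2 + 13*a - 7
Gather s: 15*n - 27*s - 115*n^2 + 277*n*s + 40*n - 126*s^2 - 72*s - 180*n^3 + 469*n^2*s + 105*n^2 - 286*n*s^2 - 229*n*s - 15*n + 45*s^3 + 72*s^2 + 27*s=-180*n^3 - 10*n^2 + 40*n + 45*s^3 + s^2*(-286*n - 54) + s*(469*n^2 + 48*n - 72)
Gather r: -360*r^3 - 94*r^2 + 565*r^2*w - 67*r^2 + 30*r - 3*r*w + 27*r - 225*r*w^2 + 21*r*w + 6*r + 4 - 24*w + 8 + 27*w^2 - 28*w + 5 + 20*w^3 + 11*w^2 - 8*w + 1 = -360*r^3 + r^2*(565*w - 161) + r*(-225*w^2 + 18*w + 63) + 20*w^3 + 38*w^2 - 60*w + 18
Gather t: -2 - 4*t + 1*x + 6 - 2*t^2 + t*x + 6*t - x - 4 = -2*t^2 + t*(x + 2)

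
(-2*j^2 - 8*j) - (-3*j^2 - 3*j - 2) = j^2 - 5*j + 2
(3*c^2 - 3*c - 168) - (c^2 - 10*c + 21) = 2*c^2 + 7*c - 189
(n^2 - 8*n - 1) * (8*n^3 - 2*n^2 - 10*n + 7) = 8*n^5 - 66*n^4 - 2*n^3 + 89*n^2 - 46*n - 7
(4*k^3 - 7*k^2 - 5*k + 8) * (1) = 4*k^3 - 7*k^2 - 5*k + 8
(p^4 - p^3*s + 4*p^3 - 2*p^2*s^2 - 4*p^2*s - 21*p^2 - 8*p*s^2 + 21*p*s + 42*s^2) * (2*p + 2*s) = 2*p^5 + 8*p^4 - 6*p^3*s^2 - 42*p^3 - 4*p^2*s^3 - 24*p^2*s^2 - 16*p*s^3 + 126*p*s^2 + 84*s^3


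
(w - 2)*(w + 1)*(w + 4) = w^3 + 3*w^2 - 6*w - 8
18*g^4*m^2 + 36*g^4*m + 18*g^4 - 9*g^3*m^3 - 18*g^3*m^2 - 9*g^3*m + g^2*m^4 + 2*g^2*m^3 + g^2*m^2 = (-6*g + m)*(-3*g + m)*(g*m + g)^2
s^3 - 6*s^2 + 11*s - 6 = (s - 3)*(s - 2)*(s - 1)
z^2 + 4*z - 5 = (z - 1)*(z + 5)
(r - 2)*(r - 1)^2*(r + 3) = r^4 - r^3 - 7*r^2 + 13*r - 6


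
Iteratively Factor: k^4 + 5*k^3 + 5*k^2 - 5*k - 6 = (k + 3)*(k^3 + 2*k^2 - k - 2) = (k + 1)*(k + 3)*(k^2 + k - 2) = (k + 1)*(k + 2)*(k + 3)*(k - 1)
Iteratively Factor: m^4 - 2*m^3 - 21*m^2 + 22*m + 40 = (m - 5)*(m^3 + 3*m^2 - 6*m - 8) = (m - 5)*(m + 4)*(m^2 - m - 2) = (m - 5)*(m + 1)*(m + 4)*(m - 2)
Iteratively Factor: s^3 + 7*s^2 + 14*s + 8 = (s + 2)*(s^2 + 5*s + 4) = (s + 2)*(s + 4)*(s + 1)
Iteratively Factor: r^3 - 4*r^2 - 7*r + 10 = (r - 5)*(r^2 + r - 2) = (r - 5)*(r - 1)*(r + 2)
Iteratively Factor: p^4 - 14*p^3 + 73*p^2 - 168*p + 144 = (p - 4)*(p^3 - 10*p^2 + 33*p - 36) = (p - 4)^2*(p^2 - 6*p + 9) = (p - 4)^2*(p - 3)*(p - 3)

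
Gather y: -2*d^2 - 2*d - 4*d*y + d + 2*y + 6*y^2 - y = -2*d^2 - d + 6*y^2 + y*(1 - 4*d)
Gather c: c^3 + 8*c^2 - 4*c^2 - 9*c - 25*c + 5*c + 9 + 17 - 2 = c^3 + 4*c^2 - 29*c + 24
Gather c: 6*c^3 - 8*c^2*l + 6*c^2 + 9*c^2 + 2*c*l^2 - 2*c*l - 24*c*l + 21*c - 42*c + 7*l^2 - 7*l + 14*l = 6*c^3 + c^2*(15 - 8*l) + c*(2*l^2 - 26*l - 21) + 7*l^2 + 7*l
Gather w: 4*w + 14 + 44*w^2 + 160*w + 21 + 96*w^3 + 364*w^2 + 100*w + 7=96*w^3 + 408*w^2 + 264*w + 42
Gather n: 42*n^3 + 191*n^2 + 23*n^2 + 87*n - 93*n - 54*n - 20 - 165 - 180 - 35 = 42*n^3 + 214*n^2 - 60*n - 400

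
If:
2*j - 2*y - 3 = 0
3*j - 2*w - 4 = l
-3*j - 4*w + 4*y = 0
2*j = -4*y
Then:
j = 1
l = 3/2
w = -5/4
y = -1/2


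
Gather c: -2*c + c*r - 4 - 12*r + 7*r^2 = c*(r - 2) + 7*r^2 - 12*r - 4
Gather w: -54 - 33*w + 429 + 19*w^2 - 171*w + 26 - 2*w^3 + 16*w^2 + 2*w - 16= -2*w^3 + 35*w^2 - 202*w + 385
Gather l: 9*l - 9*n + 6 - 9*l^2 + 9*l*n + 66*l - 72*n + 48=-9*l^2 + l*(9*n + 75) - 81*n + 54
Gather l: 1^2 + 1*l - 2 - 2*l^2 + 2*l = -2*l^2 + 3*l - 1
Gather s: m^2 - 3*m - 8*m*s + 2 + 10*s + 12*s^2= m^2 - 3*m + 12*s^2 + s*(10 - 8*m) + 2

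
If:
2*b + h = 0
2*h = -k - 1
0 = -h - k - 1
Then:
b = 0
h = 0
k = -1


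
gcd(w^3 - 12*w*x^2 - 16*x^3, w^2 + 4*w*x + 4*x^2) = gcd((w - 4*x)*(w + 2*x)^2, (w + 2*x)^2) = w^2 + 4*w*x + 4*x^2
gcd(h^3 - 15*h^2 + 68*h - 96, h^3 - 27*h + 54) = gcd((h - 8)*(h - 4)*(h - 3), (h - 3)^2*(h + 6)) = h - 3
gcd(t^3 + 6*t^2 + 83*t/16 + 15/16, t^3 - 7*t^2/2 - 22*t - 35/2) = 1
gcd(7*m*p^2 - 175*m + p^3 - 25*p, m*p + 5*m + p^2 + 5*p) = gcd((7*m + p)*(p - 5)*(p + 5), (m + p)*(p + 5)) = p + 5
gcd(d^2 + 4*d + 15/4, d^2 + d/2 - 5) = d + 5/2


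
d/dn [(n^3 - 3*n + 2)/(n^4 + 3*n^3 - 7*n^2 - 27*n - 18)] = (-n^4 + 4*n^3 - 10*n^2 - 20*n + 27)/(n^6 + 2*n^5 - 17*n^4 - 36*n^3 + 63*n^2 + 162*n + 81)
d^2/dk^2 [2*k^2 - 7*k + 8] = 4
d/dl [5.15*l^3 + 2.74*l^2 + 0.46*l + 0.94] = 15.45*l^2 + 5.48*l + 0.46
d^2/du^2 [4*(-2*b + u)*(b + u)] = 8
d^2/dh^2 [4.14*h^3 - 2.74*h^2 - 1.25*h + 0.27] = 24.84*h - 5.48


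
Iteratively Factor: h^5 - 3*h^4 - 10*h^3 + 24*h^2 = (h - 4)*(h^4 + h^3 - 6*h^2) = h*(h - 4)*(h^3 + h^2 - 6*h) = h*(h - 4)*(h + 3)*(h^2 - 2*h) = h^2*(h - 4)*(h + 3)*(h - 2)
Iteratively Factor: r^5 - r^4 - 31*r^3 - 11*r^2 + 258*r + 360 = (r - 5)*(r^4 + 4*r^3 - 11*r^2 - 66*r - 72) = (r - 5)*(r - 4)*(r^3 + 8*r^2 + 21*r + 18) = (r - 5)*(r - 4)*(r + 2)*(r^2 + 6*r + 9) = (r - 5)*(r - 4)*(r + 2)*(r + 3)*(r + 3)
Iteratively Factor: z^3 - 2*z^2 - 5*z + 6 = (z - 3)*(z^2 + z - 2) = (z - 3)*(z - 1)*(z + 2)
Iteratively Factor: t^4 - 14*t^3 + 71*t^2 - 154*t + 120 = (t - 3)*(t^3 - 11*t^2 + 38*t - 40) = (t - 3)*(t - 2)*(t^2 - 9*t + 20) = (t - 4)*(t - 3)*(t - 2)*(t - 5)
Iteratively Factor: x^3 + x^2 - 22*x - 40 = (x - 5)*(x^2 + 6*x + 8) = (x - 5)*(x + 2)*(x + 4)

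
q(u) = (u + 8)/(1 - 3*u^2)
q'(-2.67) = -0.25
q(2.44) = -0.62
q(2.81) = -0.48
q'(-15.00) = 0.00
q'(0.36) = 49.97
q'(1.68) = 1.62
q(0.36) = 13.68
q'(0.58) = 352660.68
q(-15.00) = 0.01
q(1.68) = -1.30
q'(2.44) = 0.48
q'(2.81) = 0.31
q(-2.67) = -0.26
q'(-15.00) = 0.00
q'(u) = 6*u*(u + 8)/(1 - 3*u^2)^2 + 1/(1 - 3*u^2)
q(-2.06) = -0.51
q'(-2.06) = -0.62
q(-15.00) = 0.01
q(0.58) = -932.61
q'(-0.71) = -120.28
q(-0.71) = -14.23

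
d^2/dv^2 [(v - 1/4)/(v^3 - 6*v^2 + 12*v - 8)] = 3*(2*v + 3)/(v^5 - 10*v^4 + 40*v^3 - 80*v^2 + 80*v - 32)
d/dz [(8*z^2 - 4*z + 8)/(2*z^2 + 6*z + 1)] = 4*(14*z^2 - 4*z - 13)/(4*z^4 + 24*z^3 + 40*z^2 + 12*z + 1)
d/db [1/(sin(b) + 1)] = -cos(b)/(sin(b) + 1)^2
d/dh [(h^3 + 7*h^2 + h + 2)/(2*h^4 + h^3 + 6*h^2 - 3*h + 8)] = (-2*h^6 - 28*h^5 - 7*h^4 - 24*h^3 - 9*h^2 + 88*h + 14)/(4*h^8 + 4*h^7 + 25*h^6 + 62*h^4 - 20*h^3 + 105*h^2 - 48*h + 64)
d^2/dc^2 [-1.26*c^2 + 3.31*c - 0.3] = -2.52000000000000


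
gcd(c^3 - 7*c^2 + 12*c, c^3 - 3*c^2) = c^2 - 3*c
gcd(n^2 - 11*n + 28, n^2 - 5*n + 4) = n - 4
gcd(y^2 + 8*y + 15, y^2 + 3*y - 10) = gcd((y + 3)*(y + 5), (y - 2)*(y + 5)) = y + 5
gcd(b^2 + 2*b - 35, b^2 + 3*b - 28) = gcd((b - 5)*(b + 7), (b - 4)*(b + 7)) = b + 7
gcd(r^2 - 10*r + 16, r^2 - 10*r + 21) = 1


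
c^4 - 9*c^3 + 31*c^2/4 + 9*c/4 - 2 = (c - 8)*(c - 1)*(c - 1/2)*(c + 1/2)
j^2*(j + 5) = j^3 + 5*j^2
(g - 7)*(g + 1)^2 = g^3 - 5*g^2 - 13*g - 7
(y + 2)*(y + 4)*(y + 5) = y^3 + 11*y^2 + 38*y + 40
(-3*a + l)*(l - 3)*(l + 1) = -3*a*l^2 + 6*a*l + 9*a + l^3 - 2*l^2 - 3*l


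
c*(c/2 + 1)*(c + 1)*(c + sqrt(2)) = c^4/2 + sqrt(2)*c^3/2 + 3*c^3/2 + c^2 + 3*sqrt(2)*c^2/2 + sqrt(2)*c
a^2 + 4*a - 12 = (a - 2)*(a + 6)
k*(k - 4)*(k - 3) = k^3 - 7*k^2 + 12*k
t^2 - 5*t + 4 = (t - 4)*(t - 1)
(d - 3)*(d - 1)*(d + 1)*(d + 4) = d^4 + d^3 - 13*d^2 - d + 12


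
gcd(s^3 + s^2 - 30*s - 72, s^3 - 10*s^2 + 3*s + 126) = s^2 - 3*s - 18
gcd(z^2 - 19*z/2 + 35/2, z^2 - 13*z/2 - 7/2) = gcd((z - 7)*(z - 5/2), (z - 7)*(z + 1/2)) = z - 7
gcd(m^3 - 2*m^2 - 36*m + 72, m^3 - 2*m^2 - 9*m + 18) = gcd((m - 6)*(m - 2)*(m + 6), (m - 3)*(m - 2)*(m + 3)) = m - 2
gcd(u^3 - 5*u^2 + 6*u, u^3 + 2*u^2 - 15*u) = u^2 - 3*u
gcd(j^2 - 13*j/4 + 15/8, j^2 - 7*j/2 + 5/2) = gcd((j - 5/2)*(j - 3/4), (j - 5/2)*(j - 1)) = j - 5/2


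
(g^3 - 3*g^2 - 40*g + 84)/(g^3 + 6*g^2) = 1 - 9/g + 14/g^2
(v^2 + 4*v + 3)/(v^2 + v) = (v + 3)/v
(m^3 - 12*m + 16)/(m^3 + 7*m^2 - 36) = (m^2 + 2*m - 8)/(m^2 + 9*m + 18)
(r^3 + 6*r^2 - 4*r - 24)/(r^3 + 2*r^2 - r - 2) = (r^2 + 4*r - 12)/(r^2 - 1)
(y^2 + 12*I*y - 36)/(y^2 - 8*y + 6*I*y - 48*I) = (y + 6*I)/(y - 8)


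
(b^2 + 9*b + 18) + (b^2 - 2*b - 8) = 2*b^2 + 7*b + 10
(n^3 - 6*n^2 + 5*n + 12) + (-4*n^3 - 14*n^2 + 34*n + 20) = -3*n^3 - 20*n^2 + 39*n + 32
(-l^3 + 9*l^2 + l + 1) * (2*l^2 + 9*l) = -2*l^5 + 9*l^4 + 83*l^3 + 11*l^2 + 9*l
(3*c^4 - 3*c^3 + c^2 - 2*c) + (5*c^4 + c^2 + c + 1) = 8*c^4 - 3*c^3 + 2*c^2 - c + 1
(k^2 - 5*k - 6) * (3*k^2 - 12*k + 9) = 3*k^4 - 27*k^3 + 51*k^2 + 27*k - 54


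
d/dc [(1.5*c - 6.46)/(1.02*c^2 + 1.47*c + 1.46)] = (-1.53*c^2 + 13.1784*c + 11.6862)/(1.0404*c^4 + 2.9988*c^3 + 5.1393*c^2 + 4.2924*c + 2.1316)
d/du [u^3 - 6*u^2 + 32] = 3*u*(u - 4)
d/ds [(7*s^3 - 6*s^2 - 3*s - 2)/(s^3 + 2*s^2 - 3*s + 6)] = 4*(5*s^4 - 9*s^3 + 39*s^2 - 16*s - 6)/(s^6 + 4*s^5 - 2*s^4 + 33*s^2 - 36*s + 36)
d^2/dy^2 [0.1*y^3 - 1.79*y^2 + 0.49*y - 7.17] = 0.6*y - 3.58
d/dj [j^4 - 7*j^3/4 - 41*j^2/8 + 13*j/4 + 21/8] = 4*j^3 - 21*j^2/4 - 41*j/4 + 13/4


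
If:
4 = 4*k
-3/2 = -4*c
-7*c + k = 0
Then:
No Solution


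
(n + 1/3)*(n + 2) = n^2 + 7*n/3 + 2/3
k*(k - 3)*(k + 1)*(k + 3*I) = k^4 - 2*k^3 + 3*I*k^3 - 3*k^2 - 6*I*k^2 - 9*I*k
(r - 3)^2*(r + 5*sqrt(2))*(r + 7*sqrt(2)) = r^4 - 6*r^3 + 12*sqrt(2)*r^3 - 72*sqrt(2)*r^2 + 79*r^2 - 420*r + 108*sqrt(2)*r + 630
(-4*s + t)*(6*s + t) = -24*s^2 + 2*s*t + t^2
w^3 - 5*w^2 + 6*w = w*(w - 3)*(w - 2)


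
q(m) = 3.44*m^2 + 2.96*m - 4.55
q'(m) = 6.88*m + 2.96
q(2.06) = 16.15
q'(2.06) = 17.13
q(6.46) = 158.13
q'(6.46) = 47.40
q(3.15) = 38.91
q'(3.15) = 24.63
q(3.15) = 38.91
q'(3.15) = 24.63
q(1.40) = 6.34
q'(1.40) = 12.59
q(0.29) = -3.40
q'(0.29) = 4.96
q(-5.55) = 84.98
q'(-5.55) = -35.22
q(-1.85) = 1.75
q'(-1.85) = -9.77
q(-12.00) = 455.29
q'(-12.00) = -79.60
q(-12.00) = 455.29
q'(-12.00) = -79.60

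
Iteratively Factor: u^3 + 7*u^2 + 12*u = (u + 3)*(u^2 + 4*u) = u*(u + 3)*(u + 4)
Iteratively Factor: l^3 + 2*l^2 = (l)*(l^2 + 2*l) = l^2*(l + 2)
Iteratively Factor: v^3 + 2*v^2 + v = (v + 1)*(v^2 + v) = v*(v + 1)*(v + 1)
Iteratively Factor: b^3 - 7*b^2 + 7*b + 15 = (b - 3)*(b^2 - 4*b - 5) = (b - 5)*(b - 3)*(b + 1)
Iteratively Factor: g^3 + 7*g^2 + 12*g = (g)*(g^2 + 7*g + 12) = g*(g + 4)*(g + 3)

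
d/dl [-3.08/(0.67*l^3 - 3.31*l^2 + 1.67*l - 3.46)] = (6.1908*l^2 - 20.3896*l + 5.1436)/(0.67*l^3 - 3.31*l^2 + 1.67*l - 3.46)^2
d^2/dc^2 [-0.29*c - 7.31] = 0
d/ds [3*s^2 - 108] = 6*s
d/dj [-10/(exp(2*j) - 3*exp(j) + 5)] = (20*exp(j) - 30)*exp(j)/(exp(2*j) - 3*exp(j) + 5)^2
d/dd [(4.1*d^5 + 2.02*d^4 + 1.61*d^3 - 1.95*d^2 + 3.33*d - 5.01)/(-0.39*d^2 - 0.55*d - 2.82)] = (-4.797*d^6 - 10.5956*d^5 - 61.7709*d^4 - 24.5566*d^3 - 11.2494*d^2 + 7.0902*d - 12.1461)/(0.1521*d^4 + 0.429*d^3 + 2.5021*d^2 + 3.102*d + 7.9524)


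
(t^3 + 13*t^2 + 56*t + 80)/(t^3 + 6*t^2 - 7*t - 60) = (t + 4)/(t - 3)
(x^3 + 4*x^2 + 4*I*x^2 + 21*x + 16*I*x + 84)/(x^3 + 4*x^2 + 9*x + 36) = (x + 7*I)/(x + 3*I)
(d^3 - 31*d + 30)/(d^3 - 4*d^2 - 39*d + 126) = (d^2 - 6*d + 5)/(d^2 - 10*d + 21)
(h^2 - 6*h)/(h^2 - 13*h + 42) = h/(h - 7)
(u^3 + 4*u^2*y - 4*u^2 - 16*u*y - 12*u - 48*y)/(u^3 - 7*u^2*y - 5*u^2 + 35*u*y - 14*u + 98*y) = (-u^2 - 4*u*y + 6*u + 24*y)/(-u^2 + 7*u*y + 7*u - 49*y)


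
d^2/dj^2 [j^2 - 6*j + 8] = 2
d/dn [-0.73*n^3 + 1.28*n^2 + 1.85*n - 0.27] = -2.19*n^2 + 2.56*n + 1.85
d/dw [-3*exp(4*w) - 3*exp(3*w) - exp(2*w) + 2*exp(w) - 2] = (-12*exp(3*w) - 9*exp(2*w) - 2*exp(w) + 2)*exp(w)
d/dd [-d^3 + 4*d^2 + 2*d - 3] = -3*d^2 + 8*d + 2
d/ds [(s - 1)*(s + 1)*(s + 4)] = 3*s^2 + 8*s - 1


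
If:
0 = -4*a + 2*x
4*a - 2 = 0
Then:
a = 1/2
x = 1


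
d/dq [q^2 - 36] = 2*q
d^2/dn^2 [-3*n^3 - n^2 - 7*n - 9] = -18*n - 2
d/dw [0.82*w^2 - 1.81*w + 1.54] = 1.64*w - 1.81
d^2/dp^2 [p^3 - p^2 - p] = 6*p - 2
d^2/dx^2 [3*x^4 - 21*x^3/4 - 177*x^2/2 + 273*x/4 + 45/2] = 36*x^2 - 63*x/2 - 177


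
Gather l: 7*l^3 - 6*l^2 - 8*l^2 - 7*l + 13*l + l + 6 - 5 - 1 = 7*l^3 - 14*l^2 + 7*l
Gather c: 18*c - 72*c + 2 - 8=-54*c - 6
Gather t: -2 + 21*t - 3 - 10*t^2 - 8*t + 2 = -10*t^2 + 13*t - 3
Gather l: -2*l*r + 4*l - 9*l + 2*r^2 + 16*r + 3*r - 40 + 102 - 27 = l*(-2*r - 5) + 2*r^2 + 19*r + 35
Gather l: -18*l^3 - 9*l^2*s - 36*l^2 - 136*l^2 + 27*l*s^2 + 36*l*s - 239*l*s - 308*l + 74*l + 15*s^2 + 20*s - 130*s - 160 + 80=-18*l^3 + l^2*(-9*s - 172) + l*(27*s^2 - 203*s - 234) + 15*s^2 - 110*s - 80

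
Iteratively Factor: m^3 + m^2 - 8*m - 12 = (m + 2)*(m^2 - m - 6) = (m + 2)^2*(m - 3)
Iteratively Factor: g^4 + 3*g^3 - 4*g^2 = (g)*(g^3 + 3*g^2 - 4*g) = g*(g - 1)*(g^2 + 4*g) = g*(g - 1)*(g + 4)*(g)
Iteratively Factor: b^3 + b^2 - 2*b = (b + 2)*(b^2 - b) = (b - 1)*(b + 2)*(b)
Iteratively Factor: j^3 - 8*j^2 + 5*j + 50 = (j - 5)*(j^2 - 3*j - 10) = (j - 5)^2*(j + 2)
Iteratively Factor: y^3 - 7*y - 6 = (y + 1)*(y^2 - y - 6) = (y + 1)*(y + 2)*(y - 3)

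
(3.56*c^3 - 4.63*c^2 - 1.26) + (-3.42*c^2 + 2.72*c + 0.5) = 3.56*c^3 - 8.05*c^2 + 2.72*c - 0.76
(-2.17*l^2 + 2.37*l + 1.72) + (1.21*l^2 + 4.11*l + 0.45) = -0.96*l^2 + 6.48*l + 2.17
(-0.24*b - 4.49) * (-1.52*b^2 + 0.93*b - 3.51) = 0.3648*b^3 + 6.6016*b^2 - 3.3333*b + 15.7599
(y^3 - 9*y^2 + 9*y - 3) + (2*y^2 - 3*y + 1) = y^3 - 7*y^2 + 6*y - 2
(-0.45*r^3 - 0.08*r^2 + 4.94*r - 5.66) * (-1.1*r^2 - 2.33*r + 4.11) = 0.495*r^5 + 1.1365*r^4 - 7.0971*r^3 - 5.613*r^2 + 33.4912*r - 23.2626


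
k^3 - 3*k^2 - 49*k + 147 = (k - 7)*(k - 3)*(k + 7)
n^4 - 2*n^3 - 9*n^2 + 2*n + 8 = (n - 4)*(n - 1)*(n + 1)*(n + 2)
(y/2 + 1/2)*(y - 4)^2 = y^3/2 - 7*y^2/2 + 4*y + 8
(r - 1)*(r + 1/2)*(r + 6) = r^3 + 11*r^2/2 - 7*r/2 - 3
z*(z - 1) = z^2 - z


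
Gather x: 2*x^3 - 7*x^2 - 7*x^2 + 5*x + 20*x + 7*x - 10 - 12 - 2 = 2*x^3 - 14*x^2 + 32*x - 24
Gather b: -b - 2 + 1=-b - 1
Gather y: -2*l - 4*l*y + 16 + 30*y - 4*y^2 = -2*l - 4*y^2 + y*(30 - 4*l) + 16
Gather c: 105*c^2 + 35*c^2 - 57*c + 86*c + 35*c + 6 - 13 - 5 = 140*c^2 + 64*c - 12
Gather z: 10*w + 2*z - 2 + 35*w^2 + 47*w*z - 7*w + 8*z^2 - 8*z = 35*w^2 + 3*w + 8*z^2 + z*(47*w - 6) - 2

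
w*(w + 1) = w^2 + w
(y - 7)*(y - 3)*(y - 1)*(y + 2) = y^4 - 9*y^3 + 9*y^2 + 41*y - 42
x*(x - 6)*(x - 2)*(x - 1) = x^4 - 9*x^3 + 20*x^2 - 12*x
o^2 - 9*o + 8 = (o - 8)*(o - 1)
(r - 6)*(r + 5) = r^2 - r - 30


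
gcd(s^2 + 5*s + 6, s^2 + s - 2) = s + 2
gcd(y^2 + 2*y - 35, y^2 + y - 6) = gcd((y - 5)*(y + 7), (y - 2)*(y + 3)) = 1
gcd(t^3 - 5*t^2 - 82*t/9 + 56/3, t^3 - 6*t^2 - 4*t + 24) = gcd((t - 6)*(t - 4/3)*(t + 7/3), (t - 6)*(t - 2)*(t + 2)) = t - 6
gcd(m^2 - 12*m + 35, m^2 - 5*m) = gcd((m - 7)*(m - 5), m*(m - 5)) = m - 5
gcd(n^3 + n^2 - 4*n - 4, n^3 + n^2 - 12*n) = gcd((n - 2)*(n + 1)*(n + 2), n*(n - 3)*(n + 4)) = 1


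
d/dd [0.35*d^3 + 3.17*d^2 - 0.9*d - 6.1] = 1.05*d^2 + 6.34*d - 0.9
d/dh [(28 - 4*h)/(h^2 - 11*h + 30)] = 4*(h^2 - 14*h + 47)/(h^4 - 22*h^3 + 181*h^2 - 660*h + 900)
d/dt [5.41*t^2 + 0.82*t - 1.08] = 10.82*t + 0.82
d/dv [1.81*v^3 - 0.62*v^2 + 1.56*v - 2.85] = 5.43*v^2 - 1.24*v + 1.56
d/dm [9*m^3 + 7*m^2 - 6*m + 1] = 27*m^2 + 14*m - 6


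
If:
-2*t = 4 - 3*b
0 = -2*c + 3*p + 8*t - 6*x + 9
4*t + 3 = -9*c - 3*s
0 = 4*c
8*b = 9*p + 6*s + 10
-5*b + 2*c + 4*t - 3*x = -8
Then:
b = 41/50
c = 0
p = -2/5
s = 2/75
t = -77/100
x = 41/150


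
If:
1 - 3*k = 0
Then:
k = 1/3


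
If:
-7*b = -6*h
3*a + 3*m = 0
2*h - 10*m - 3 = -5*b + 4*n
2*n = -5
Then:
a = -m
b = 15*m/11 - 21/22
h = 35*m/22 - 49/44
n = -5/2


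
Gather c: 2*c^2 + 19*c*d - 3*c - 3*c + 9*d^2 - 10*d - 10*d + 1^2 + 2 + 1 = 2*c^2 + c*(19*d - 6) + 9*d^2 - 20*d + 4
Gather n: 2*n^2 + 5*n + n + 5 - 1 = 2*n^2 + 6*n + 4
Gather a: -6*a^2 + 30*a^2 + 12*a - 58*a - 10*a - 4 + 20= 24*a^2 - 56*a + 16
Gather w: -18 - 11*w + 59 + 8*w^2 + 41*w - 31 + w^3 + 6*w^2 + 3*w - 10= w^3 + 14*w^2 + 33*w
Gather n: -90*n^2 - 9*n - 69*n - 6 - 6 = -90*n^2 - 78*n - 12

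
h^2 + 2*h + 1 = (h + 1)^2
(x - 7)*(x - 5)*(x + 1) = x^3 - 11*x^2 + 23*x + 35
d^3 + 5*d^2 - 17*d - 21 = (d - 3)*(d + 1)*(d + 7)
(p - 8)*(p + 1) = p^2 - 7*p - 8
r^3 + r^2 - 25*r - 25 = (r - 5)*(r + 1)*(r + 5)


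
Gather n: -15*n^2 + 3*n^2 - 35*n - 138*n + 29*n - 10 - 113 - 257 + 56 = -12*n^2 - 144*n - 324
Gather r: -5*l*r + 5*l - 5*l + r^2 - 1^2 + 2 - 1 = -5*l*r + r^2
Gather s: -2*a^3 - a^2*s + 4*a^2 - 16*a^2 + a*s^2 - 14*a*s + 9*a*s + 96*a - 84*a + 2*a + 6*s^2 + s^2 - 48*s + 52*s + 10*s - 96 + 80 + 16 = -2*a^3 - 12*a^2 + 14*a + s^2*(a + 7) + s*(-a^2 - 5*a + 14)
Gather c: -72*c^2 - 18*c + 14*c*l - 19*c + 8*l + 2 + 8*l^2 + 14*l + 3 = -72*c^2 + c*(14*l - 37) + 8*l^2 + 22*l + 5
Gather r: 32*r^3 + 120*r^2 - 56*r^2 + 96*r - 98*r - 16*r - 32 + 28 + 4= 32*r^3 + 64*r^2 - 18*r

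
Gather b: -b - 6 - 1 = -b - 7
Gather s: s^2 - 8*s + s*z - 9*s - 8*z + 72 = s^2 + s*(z - 17) - 8*z + 72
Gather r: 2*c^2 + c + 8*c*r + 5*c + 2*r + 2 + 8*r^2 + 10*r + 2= 2*c^2 + 6*c + 8*r^2 + r*(8*c + 12) + 4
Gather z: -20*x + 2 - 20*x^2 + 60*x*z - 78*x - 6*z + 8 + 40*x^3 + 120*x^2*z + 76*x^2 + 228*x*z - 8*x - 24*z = 40*x^3 + 56*x^2 - 106*x + z*(120*x^2 + 288*x - 30) + 10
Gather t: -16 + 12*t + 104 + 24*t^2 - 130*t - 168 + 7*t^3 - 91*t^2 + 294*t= 7*t^3 - 67*t^2 + 176*t - 80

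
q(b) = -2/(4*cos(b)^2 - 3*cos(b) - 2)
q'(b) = -2*(8*sin(b)*cos(b) - 3*sin(b))/(4*cos(b)^2 - 3*cos(b) - 2)^2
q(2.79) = -0.46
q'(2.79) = 0.38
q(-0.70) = 1.02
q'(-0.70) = 1.05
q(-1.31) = 0.80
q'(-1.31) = -0.29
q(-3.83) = -0.74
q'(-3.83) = 1.60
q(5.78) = 1.28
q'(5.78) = 1.59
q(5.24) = 0.80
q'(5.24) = 0.28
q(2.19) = -1.84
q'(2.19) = 10.51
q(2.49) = -0.69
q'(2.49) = 1.34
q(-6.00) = 1.68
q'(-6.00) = -1.84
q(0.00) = 2.00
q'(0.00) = 0.00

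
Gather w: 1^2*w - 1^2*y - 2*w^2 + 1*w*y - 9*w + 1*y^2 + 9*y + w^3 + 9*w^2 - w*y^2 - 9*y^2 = w^3 + 7*w^2 + w*(-y^2 + y - 8) - 8*y^2 + 8*y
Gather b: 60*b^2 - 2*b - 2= 60*b^2 - 2*b - 2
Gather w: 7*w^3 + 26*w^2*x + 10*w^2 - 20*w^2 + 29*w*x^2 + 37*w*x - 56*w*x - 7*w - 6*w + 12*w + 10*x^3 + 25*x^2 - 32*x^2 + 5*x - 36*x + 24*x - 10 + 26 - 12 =7*w^3 + w^2*(26*x - 10) + w*(29*x^2 - 19*x - 1) + 10*x^3 - 7*x^2 - 7*x + 4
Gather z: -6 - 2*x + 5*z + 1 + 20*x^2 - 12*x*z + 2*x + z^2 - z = 20*x^2 + z^2 + z*(4 - 12*x) - 5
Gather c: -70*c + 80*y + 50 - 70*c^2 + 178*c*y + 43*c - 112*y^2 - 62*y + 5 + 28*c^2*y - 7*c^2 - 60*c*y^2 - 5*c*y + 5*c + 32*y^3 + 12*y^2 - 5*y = c^2*(28*y - 77) + c*(-60*y^2 + 173*y - 22) + 32*y^3 - 100*y^2 + 13*y + 55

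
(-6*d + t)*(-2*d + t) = 12*d^2 - 8*d*t + t^2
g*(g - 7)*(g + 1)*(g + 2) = g^4 - 4*g^3 - 19*g^2 - 14*g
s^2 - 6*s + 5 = (s - 5)*(s - 1)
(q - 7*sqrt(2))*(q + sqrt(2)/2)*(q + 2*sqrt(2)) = q^3 - 9*sqrt(2)*q^2/2 - 33*q - 14*sqrt(2)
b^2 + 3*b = b*(b + 3)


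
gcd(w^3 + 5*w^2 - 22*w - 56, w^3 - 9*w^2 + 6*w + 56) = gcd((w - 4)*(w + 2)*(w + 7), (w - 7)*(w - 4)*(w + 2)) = w^2 - 2*w - 8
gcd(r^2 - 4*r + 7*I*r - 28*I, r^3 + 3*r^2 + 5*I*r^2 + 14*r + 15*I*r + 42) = r + 7*I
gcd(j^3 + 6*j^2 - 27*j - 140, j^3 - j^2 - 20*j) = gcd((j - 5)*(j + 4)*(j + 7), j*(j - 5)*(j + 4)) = j^2 - j - 20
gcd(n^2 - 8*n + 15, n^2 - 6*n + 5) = n - 5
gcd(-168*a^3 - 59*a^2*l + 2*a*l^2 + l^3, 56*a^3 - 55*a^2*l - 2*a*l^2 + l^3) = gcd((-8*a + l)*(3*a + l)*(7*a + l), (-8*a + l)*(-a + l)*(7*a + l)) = 56*a^2 + a*l - l^2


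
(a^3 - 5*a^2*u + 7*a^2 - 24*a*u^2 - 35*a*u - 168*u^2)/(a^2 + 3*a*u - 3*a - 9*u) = (a^2 - 8*a*u + 7*a - 56*u)/(a - 3)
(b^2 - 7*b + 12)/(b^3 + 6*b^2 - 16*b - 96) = (b - 3)/(b^2 + 10*b + 24)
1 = 1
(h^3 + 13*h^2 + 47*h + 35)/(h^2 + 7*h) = h + 6 + 5/h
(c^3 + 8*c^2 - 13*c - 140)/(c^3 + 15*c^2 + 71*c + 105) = (c - 4)/(c + 3)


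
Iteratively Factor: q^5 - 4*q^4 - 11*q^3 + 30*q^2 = (q)*(q^4 - 4*q^3 - 11*q^2 + 30*q) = q*(q - 2)*(q^3 - 2*q^2 - 15*q) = q^2*(q - 2)*(q^2 - 2*q - 15) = q^2*(q - 5)*(q - 2)*(q + 3)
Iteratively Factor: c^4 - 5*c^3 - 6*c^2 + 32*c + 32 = (c - 4)*(c^3 - c^2 - 10*c - 8) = (c - 4)*(c + 2)*(c^2 - 3*c - 4) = (c - 4)^2*(c + 2)*(c + 1)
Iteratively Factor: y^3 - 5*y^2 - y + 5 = (y - 1)*(y^2 - 4*y - 5) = (y - 5)*(y - 1)*(y + 1)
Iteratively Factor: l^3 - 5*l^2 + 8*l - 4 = (l - 2)*(l^2 - 3*l + 2) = (l - 2)^2*(l - 1)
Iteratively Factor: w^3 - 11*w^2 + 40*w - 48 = (w - 3)*(w^2 - 8*w + 16) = (w - 4)*(w - 3)*(w - 4)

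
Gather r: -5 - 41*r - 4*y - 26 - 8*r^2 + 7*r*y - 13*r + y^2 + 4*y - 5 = -8*r^2 + r*(7*y - 54) + y^2 - 36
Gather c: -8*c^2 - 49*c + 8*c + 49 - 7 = -8*c^2 - 41*c + 42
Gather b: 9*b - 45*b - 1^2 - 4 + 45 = 40 - 36*b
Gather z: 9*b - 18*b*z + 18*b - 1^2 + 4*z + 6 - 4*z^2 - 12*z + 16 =27*b - 4*z^2 + z*(-18*b - 8) + 21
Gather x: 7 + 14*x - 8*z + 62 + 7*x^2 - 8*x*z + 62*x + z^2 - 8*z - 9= 7*x^2 + x*(76 - 8*z) + z^2 - 16*z + 60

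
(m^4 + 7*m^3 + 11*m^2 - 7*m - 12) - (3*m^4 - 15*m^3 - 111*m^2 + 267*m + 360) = -2*m^4 + 22*m^3 + 122*m^2 - 274*m - 372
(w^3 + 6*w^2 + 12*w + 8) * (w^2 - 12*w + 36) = w^5 - 6*w^4 - 24*w^3 + 80*w^2 + 336*w + 288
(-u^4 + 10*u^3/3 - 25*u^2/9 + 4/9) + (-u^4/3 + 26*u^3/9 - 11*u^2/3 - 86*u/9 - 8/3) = -4*u^4/3 + 56*u^3/9 - 58*u^2/9 - 86*u/9 - 20/9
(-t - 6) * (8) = -8*t - 48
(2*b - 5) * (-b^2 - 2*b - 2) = -2*b^3 + b^2 + 6*b + 10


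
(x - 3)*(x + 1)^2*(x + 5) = x^4 + 4*x^3 - 10*x^2 - 28*x - 15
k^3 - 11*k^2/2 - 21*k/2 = k*(k - 7)*(k + 3/2)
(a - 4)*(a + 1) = a^2 - 3*a - 4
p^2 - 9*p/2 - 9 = (p - 6)*(p + 3/2)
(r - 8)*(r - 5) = r^2 - 13*r + 40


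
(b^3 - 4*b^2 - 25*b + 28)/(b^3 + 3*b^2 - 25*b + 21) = (b^2 - 3*b - 28)/(b^2 + 4*b - 21)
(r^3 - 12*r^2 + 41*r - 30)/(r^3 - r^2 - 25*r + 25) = (r - 6)/(r + 5)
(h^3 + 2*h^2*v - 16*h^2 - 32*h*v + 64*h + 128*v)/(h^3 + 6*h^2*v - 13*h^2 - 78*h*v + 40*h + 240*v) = (h^2 + 2*h*v - 8*h - 16*v)/(h^2 + 6*h*v - 5*h - 30*v)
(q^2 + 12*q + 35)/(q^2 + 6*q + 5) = (q + 7)/(q + 1)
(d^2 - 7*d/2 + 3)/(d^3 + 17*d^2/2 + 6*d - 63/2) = (d - 2)/(d^2 + 10*d + 21)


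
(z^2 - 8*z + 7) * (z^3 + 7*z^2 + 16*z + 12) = z^5 - z^4 - 33*z^3 - 67*z^2 + 16*z + 84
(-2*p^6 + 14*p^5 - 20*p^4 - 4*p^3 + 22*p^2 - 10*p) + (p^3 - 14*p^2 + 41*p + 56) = -2*p^6 + 14*p^5 - 20*p^4 - 3*p^3 + 8*p^2 + 31*p + 56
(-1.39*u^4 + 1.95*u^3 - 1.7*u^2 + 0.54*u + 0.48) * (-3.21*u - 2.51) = 4.4619*u^5 - 2.7706*u^4 + 0.5625*u^3 + 2.5336*u^2 - 2.8962*u - 1.2048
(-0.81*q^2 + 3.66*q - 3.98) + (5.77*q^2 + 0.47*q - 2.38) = 4.96*q^2 + 4.13*q - 6.36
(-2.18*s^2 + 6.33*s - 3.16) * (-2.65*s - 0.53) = 5.777*s^3 - 15.6191*s^2 + 5.0191*s + 1.6748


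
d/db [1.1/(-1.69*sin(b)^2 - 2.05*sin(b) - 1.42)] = (3.718*sin(b) + 2.255)*cos(b)/(1.69*sin(b)^2 + 2.05*sin(b) + 1.42)^2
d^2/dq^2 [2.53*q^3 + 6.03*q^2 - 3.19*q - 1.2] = 15.18*q + 12.06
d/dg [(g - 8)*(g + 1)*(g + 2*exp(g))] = 2*g^2*exp(g) + 3*g^2 - 10*g*exp(g) - 14*g - 30*exp(g) - 8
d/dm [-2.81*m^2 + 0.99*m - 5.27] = 0.99 - 5.62*m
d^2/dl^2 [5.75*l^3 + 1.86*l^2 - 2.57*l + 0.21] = 34.5*l + 3.72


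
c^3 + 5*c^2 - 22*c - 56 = (c - 4)*(c + 2)*(c + 7)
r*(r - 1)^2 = r^3 - 2*r^2 + r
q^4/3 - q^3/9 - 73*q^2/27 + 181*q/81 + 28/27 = (q/3 + 1)*(q - 7/3)*(q - 4/3)*(q + 1/3)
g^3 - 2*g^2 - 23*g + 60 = (g - 4)*(g - 3)*(g + 5)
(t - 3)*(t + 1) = t^2 - 2*t - 3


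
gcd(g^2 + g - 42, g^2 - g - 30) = g - 6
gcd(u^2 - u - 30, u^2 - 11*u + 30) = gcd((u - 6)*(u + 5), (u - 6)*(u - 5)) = u - 6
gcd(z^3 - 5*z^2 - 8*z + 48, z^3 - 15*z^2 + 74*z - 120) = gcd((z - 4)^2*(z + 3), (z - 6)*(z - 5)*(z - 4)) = z - 4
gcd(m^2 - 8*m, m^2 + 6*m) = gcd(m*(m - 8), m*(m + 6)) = m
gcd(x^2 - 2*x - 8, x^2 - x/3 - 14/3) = x + 2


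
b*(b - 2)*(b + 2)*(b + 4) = b^4 + 4*b^3 - 4*b^2 - 16*b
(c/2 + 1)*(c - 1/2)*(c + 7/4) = c^3/2 + 13*c^2/8 + 13*c/16 - 7/8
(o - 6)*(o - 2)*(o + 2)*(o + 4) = o^4 - 2*o^3 - 28*o^2 + 8*o + 96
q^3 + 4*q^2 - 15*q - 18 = (q - 3)*(q + 1)*(q + 6)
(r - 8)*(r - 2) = r^2 - 10*r + 16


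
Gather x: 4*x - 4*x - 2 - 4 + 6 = 0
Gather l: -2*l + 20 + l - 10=10 - l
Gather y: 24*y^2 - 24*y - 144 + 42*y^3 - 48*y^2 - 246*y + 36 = 42*y^3 - 24*y^2 - 270*y - 108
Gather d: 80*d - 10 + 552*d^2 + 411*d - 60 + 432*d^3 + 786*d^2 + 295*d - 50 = 432*d^3 + 1338*d^2 + 786*d - 120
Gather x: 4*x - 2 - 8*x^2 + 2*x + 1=-8*x^2 + 6*x - 1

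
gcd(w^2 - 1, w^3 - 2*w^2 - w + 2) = w^2 - 1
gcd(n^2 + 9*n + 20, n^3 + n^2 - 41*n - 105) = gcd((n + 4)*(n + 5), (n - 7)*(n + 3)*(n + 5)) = n + 5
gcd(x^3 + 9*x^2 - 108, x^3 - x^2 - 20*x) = 1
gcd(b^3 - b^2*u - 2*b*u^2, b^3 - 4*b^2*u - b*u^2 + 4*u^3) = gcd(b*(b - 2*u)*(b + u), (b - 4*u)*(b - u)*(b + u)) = b + u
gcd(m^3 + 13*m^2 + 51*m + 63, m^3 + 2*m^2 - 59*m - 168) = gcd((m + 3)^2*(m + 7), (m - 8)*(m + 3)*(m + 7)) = m^2 + 10*m + 21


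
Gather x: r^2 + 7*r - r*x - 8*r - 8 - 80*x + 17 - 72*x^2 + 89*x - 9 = r^2 - r - 72*x^2 + x*(9 - r)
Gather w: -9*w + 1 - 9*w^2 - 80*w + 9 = -9*w^2 - 89*w + 10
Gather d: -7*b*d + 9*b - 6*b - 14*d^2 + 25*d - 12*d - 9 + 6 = 3*b - 14*d^2 + d*(13 - 7*b) - 3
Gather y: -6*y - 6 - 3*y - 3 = -9*y - 9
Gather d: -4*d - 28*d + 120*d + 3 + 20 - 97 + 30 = 88*d - 44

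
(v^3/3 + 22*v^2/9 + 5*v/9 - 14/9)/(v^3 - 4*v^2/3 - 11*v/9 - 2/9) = (-3*v^3 - 22*v^2 - 5*v + 14)/(-9*v^3 + 12*v^2 + 11*v + 2)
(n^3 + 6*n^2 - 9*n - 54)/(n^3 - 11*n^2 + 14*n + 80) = (n^3 + 6*n^2 - 9*n - 54)/(n^3 - 11*n^2 + 14*n + 80)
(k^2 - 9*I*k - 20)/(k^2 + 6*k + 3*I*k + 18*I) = (k^2 - 9*I*k - 20)/(k^2 + 3*k*(2 + I) + 18*I)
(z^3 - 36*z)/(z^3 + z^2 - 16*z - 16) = z*(z^2 - 36)/(z^3 + z^2 - 16*z - 16)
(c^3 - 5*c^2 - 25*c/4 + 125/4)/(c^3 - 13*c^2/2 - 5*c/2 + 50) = (c - 5/2)/(c - 4)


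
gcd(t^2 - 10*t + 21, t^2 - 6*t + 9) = t - 3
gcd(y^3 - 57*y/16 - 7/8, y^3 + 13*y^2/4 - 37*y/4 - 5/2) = y^2 - 7*y/4 - 1/2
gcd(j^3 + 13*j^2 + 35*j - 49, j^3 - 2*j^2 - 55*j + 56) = j^2 + 6*j - 7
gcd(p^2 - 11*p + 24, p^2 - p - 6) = p - 3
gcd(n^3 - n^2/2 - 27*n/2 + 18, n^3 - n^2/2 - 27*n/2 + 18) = n^3 - n^2/2 - 27*n/2 + 18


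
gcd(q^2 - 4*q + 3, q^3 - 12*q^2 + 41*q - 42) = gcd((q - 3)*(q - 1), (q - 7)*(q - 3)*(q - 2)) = q - 3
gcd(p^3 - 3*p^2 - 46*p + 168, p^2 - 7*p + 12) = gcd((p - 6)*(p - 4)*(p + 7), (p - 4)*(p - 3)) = p - 4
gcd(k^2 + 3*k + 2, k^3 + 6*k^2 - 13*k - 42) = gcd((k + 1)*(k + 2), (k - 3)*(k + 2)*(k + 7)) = k + 2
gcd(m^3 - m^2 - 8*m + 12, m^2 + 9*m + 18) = m + 3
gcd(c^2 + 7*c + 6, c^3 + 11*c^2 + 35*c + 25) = c + 1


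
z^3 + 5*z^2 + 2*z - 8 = (z - 1)*(z + 2)*(z + 4)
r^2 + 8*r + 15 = (r + 3)*(r + 5)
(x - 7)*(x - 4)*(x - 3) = x^3 - 14*x^2 + 61*x - 84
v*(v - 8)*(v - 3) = v^3 - 11*v^2 + 24*v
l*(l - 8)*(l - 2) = l^3 - 10*l^2 + 16*l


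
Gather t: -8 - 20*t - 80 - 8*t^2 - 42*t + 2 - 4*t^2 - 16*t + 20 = -12*t^2 - 78*t - 66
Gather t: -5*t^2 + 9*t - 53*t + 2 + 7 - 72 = -5*t^2 - 44*t - 63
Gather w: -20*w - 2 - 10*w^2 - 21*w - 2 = -10*w^2 - 41*w - 4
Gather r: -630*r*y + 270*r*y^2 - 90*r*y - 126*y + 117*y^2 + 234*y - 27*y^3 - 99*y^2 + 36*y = r*(270*y^2 - 720*y) - 27*y^3 + 18*y^2 + 144*y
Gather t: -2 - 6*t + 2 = -6*t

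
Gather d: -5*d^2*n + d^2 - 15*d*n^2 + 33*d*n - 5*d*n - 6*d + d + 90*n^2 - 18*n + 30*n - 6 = d^2*(1 - 5*n) + d*(-15*n^2 + 28*n - 5) + 90*n^2 + 12*n - 6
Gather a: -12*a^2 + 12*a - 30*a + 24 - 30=-12*a^2 - 18*a - 6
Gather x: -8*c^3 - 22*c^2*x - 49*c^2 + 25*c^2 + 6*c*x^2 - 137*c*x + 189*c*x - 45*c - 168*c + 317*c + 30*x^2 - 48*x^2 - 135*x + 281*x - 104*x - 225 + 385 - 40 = -8*c^3 - 24*c^2 + 104*c + x^2*(6*c - 18) + x*(-22*c^2 + 52*c + 42) + 120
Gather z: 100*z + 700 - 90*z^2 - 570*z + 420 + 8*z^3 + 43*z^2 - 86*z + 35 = 8*z^3 - 47*z^2 - 556*z + 1155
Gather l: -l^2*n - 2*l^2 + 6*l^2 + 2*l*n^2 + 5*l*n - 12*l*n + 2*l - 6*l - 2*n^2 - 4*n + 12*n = l^2*(4 - n) + l*(2*n^2 - 7*n - 4) - 2*n^2 + 8*n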